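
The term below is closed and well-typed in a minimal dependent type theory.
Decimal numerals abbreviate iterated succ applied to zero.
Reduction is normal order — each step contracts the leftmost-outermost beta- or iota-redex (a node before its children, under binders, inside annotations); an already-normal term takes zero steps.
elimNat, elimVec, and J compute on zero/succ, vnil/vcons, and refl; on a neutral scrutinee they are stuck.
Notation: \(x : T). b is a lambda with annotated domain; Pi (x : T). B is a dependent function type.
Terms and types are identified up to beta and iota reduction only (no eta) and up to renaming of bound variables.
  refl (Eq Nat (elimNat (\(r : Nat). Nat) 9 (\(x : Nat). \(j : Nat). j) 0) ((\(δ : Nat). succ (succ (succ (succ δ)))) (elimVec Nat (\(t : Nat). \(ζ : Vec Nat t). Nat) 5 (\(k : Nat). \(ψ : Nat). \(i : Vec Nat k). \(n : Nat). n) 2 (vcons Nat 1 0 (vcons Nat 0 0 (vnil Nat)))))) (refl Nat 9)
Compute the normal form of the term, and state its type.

reduced normal form:
  refl (Eq Nat 9 9) (refl Nat 9)
type:
  Eq (Eq Nat 9 9) (refl Nat 9) (refl Nat 9)
observation: the first redex contracted is an elimNat iota-redex; the normal form is reached in 13 normal-order steps.


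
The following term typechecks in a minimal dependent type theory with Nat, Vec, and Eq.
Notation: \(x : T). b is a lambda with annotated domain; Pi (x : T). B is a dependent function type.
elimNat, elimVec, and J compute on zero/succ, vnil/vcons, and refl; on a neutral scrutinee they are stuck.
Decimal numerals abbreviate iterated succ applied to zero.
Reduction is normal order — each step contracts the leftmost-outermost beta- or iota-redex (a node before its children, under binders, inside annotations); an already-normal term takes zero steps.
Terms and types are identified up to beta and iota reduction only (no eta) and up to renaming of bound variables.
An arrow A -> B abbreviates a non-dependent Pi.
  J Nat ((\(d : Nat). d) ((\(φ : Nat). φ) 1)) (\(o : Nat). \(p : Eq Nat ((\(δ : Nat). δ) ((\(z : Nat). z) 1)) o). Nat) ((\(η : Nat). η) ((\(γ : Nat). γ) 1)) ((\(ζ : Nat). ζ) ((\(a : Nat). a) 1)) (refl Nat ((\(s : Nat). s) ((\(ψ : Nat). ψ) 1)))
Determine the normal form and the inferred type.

reduced normal form:
  1
the term's type:
  Nat
observation: contracting a J iota-redex first, the term normalizes in 3 steps.


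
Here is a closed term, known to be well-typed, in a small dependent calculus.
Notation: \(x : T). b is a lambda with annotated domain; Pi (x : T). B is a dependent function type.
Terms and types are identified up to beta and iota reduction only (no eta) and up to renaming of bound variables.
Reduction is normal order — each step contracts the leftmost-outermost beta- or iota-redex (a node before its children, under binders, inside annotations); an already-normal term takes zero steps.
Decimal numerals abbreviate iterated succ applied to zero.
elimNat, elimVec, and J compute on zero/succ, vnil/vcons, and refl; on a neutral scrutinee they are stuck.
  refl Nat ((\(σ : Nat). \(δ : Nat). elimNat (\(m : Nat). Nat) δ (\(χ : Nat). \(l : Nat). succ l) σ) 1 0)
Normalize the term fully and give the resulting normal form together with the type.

resulting normal form:
  refl Nat 1
type:
  Eq Nat 1 1
observation: normalization takes exactly 6 steps under the normal-order strategy.


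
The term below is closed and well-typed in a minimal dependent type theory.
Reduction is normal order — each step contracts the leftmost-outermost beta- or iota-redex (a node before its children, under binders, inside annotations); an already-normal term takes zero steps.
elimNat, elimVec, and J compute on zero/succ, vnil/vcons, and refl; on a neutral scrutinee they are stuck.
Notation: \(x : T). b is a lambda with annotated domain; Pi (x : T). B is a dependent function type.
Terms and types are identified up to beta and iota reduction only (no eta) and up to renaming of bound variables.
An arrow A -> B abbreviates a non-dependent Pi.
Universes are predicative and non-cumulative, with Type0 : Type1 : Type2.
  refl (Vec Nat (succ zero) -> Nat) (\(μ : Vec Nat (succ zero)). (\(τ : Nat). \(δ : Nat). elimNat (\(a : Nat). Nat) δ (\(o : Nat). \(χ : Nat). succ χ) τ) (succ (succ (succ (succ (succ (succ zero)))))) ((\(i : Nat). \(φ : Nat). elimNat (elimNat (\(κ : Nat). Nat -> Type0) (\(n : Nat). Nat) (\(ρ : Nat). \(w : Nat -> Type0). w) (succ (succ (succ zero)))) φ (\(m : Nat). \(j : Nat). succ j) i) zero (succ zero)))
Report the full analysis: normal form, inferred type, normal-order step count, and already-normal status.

resulting normal form:
  refl (Vec Nat (succ zero) -> Nat) (\(μ : Vec Nat (succ zero)). succ (succ (succ (succ (succ (succ (succ zero)))))))
the term's type:
  Eq (Vec Nat (succ zero) -> Nat) (\(μ : Vec Nat (succ zero)). succ (succ (succ (succ (succ (succ (succ zero))))))) (\(τ : Vec Nat (succ zero)). succ (succ (succ (succ (succ (succ (succ zero)))))))
normal-order step count: 24
term was already normal: no
first contracted redex: a beta-redex


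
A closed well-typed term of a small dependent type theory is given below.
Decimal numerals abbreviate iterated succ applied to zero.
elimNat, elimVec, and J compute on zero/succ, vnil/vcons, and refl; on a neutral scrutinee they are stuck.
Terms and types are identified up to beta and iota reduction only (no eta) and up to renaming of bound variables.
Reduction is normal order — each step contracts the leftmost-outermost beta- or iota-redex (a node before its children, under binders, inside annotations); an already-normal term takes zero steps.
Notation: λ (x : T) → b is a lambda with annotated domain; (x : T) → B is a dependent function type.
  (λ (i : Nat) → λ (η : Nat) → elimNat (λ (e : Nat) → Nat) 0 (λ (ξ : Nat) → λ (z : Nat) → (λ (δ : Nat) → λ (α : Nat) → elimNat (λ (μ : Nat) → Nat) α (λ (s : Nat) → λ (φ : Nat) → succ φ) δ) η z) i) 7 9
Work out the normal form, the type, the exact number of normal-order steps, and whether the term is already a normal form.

resulting normal form:
  63
type:
  Nat
reduction steps (normal order): 234
term was already normal: no
first redex: a beta-redex


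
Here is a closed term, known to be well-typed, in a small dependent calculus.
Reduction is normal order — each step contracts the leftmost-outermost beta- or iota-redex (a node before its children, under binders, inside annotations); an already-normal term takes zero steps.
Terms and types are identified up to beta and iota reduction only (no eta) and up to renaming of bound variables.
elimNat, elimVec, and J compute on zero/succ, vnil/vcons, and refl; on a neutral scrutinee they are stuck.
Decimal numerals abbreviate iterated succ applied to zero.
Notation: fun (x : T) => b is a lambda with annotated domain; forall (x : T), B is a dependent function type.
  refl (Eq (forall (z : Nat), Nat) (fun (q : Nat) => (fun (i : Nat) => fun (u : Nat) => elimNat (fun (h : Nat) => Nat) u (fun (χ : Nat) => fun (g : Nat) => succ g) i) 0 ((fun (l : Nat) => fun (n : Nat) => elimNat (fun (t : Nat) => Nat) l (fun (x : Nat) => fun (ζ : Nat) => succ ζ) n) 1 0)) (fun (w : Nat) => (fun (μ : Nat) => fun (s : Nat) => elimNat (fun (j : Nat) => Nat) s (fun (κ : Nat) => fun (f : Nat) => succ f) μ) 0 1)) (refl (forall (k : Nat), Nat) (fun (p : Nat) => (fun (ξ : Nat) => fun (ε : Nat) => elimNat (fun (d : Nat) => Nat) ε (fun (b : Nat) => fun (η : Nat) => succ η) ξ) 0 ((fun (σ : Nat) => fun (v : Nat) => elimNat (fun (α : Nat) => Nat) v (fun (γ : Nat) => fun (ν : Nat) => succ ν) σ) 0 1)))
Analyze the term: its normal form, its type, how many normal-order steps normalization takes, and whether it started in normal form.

resulting normal form:
  refl (Eq (forall (z : Nat), Nat) (fun (q : Nat) => 1) (fun (i : Nat) => 1)) (refl (forall (u : Nat), Nat) (fun (h : Nat) => 1))
the term's type:
  Eq (Eq (forall (z : Nat), Nat) (fun (q : Nat) => 1) (fun (i : Nat) => 1)) (refl (forall (u : Nat), Nat) (fun (h : Nat) => 1)) (refl (forall (χ : Nat), Nat) (fun (g : Nat) => 1))
steps to reach normal form (normal order): 15
term was already normal: no
first contracted redex: a beta-redex


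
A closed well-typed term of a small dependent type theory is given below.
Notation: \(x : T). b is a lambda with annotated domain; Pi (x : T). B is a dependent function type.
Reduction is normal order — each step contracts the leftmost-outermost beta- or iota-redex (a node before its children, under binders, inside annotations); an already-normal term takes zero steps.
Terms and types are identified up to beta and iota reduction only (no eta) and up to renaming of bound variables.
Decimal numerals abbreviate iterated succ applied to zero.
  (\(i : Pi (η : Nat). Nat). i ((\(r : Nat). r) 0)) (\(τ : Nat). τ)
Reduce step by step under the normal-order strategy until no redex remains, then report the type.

normal-order reduction sequence:
  (\(i : Pi (η : Nat). Nat). i ((\(r : Nat). r) 0)) (\(τ : Nat). τ)
  ~> (\(i : Nat). i) ((\(η : Nat). η) 0)
  ~> (\(i : Nat). i) 0
  ~> 0
type:
  Nat


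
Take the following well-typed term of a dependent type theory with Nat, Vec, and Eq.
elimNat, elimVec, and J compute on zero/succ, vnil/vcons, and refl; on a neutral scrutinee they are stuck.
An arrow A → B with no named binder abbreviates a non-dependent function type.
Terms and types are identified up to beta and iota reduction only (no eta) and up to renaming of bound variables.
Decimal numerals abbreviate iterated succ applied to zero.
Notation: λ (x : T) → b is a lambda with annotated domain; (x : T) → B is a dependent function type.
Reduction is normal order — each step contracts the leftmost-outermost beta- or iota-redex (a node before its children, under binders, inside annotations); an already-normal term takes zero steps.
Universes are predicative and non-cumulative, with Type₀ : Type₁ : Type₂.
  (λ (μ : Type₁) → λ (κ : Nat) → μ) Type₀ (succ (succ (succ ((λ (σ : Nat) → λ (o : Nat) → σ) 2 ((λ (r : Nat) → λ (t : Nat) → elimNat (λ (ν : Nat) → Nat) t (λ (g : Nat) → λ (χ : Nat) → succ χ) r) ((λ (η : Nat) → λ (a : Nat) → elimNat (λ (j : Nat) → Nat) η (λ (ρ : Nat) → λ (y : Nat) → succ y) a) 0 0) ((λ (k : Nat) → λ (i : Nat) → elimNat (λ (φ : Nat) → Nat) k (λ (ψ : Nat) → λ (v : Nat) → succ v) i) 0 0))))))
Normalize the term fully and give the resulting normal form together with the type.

resulting normal form:
  Type₀
inferred type:
  Type₁


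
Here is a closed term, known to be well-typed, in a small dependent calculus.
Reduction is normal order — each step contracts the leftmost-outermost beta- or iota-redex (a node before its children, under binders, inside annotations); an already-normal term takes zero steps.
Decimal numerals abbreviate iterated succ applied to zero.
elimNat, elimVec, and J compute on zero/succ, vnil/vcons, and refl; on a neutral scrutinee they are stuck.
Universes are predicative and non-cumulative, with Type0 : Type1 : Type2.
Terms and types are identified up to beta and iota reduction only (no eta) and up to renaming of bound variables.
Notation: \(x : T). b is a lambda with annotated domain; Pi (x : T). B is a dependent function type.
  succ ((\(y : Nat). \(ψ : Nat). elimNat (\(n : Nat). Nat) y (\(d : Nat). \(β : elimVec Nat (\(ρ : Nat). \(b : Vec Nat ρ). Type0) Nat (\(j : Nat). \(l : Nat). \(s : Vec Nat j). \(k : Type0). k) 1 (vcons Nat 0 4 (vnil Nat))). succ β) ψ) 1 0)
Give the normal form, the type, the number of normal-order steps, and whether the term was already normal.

reduced normal form:
  2
inferred type:
  Nat
reduction steps (normal order): 3
started in normal form: no
first redex: a beta-redex


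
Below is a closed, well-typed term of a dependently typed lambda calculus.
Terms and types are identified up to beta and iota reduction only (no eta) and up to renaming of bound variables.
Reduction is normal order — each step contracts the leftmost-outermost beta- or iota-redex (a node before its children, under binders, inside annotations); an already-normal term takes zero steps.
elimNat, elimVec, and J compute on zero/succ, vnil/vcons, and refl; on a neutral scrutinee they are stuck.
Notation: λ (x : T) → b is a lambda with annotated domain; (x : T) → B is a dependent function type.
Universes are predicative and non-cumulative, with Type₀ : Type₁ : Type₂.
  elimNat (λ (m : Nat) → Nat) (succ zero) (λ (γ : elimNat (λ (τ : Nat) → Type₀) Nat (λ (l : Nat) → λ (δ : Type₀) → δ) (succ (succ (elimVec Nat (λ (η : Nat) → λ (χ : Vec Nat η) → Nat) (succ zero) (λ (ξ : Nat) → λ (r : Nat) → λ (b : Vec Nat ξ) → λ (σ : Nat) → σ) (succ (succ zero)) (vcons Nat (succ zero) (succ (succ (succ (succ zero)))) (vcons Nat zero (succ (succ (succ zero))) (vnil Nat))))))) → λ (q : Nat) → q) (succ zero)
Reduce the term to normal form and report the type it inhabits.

reduced normal form:
  succ zero
the term's type:
  Nat
observation: contracting an elimNat iota-redex first, the term normalizes in 4 steps.


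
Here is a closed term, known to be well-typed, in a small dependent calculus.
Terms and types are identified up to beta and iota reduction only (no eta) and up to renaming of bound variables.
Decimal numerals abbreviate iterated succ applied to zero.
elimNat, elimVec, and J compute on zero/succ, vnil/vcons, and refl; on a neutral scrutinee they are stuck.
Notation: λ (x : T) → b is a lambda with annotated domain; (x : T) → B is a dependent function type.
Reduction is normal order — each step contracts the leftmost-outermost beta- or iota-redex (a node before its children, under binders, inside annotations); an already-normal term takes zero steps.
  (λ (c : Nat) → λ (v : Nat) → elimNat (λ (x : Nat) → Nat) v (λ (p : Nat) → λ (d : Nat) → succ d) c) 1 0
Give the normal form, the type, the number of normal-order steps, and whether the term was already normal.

resulting normal form:
  1
the term's type:
  Nat
reduction steps (normal order): 6
started in normal form: no
first contracted redex: a beta-redex


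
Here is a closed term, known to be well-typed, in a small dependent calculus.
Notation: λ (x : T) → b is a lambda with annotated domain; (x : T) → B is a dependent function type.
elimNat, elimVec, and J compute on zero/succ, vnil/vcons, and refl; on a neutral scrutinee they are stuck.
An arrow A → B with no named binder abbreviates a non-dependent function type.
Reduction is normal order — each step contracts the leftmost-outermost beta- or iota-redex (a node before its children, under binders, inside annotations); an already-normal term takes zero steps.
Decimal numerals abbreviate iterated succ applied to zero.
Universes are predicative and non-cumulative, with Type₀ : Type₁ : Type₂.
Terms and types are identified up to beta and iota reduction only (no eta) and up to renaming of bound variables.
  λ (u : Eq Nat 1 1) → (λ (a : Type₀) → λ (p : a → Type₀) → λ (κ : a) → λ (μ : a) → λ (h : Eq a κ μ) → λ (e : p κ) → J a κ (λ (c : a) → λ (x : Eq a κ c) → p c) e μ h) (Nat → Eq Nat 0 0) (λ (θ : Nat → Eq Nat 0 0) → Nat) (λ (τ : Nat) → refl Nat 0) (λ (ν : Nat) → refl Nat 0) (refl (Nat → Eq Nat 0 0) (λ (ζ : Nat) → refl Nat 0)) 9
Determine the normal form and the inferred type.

resulting normal form:
  λ (u : Eq Nat 1 1) → 9
the term's type:
  Eq Nat 1 1 → Nat
observation: 7 normal-order steps separate the term from its normal form.


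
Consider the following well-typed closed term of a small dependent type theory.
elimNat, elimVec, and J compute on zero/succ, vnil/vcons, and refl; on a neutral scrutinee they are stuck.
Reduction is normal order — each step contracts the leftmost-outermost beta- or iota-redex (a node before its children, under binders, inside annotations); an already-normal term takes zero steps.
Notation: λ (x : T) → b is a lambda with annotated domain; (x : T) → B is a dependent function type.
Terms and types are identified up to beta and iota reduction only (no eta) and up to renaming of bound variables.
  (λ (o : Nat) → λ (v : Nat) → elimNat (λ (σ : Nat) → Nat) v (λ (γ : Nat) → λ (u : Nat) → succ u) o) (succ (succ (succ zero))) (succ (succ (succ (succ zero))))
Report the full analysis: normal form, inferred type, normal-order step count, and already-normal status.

resulting normal form:
  succ (succ (succ (succ (succ (succ (succ zero))))))
inferred type:
  Nat
normal-order step count: 12
started in normal form: no
first contracted redex: a beta-redex


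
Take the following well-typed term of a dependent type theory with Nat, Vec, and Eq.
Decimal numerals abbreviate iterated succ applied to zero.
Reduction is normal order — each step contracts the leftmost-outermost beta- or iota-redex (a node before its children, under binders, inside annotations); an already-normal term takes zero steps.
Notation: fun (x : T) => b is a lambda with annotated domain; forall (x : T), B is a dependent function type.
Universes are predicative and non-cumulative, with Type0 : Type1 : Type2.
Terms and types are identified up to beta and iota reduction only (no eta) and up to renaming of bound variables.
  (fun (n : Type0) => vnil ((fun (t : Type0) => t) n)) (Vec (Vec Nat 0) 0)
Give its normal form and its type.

normal form:
  vnil (Vec (Vec Nat 0) 0)
type:
  Vec (Vec (Vec Nat 0) 0) 0
observation: the term reaches its normal form after 2 normal-order steps.


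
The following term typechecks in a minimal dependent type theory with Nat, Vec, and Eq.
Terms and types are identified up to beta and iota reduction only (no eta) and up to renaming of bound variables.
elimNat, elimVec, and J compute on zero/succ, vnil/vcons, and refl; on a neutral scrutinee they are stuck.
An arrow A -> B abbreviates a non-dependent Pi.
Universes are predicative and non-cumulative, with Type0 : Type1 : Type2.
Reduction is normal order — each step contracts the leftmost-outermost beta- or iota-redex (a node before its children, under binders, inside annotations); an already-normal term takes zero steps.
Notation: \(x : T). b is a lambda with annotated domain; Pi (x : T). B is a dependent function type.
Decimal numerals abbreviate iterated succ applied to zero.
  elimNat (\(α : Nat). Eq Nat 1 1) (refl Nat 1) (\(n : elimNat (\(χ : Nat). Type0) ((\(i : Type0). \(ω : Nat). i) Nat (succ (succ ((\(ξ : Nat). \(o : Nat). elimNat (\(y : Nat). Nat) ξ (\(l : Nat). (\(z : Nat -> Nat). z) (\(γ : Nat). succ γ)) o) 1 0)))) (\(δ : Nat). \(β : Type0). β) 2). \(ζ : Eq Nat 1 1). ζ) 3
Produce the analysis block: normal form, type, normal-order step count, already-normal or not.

resulting normal form:
  refl Nat 1
type:
  Eq Nat 1 1
reduction steps (normal order): 10
started in normal form: no
first redex: an elimNat iota-redex


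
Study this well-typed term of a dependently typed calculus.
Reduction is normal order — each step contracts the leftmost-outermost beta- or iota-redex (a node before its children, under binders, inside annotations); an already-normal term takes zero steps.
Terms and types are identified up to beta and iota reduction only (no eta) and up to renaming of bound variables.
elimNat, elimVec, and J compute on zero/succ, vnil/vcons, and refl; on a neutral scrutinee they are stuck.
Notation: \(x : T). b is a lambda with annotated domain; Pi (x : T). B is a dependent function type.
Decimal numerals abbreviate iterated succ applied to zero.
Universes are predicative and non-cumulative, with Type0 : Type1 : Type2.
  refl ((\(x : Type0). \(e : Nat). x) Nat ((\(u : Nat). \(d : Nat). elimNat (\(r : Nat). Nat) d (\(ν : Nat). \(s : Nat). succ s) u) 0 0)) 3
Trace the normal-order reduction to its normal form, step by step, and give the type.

normal-order reduction:
  refl ((\(x : Type0). \(e : Nat). x) Nat ((\(u : Nat). \(d : Nat). elimNat (\(r : Nat). Nat) d (\(ν : Nat). \(s : Nat). succ s) u) 0 0)) 3
  ~> refl ((\(x : Nat). Nat) ((\(e : Nat). \(u : Nat). elimNat (\(d : Nat). Nat) u (\(r : Nat). \(ν : Nat). succ ν) e) 0 0)) 3
  ~> refl Nat 3
inferred type:
  Eq Nat 3 3


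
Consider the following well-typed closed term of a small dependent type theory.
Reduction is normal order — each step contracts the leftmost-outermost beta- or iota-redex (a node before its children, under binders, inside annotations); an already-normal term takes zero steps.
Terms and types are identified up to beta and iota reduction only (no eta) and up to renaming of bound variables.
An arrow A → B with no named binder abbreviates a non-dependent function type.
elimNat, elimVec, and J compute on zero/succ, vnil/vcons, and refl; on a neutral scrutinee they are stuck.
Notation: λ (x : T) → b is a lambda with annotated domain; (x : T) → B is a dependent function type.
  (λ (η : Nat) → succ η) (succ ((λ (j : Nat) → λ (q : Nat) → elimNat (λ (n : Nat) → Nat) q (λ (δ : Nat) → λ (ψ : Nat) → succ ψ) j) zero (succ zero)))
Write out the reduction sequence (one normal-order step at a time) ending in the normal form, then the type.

normal-order reduction:
  (λ (η : Nat) → succ η) (succ ((λ (j : Nat) → λ (q : Nat) → elimNat (λ (n : Nat) → Nat) q (λ (δ : Nat) → λ (ψ : Nat) → succ ψ) j) zero (succ zero)))
  ~> succ (succ ((λ (η : Nat) → λ (j : Nat) → elimNat (λ (q : Nat) → Nat) j (λ (n : Nat) → λ (δ : Nat) → succ δ) η) zero (succ zero)))
  ~> succ (succ ((λ (η : Nat) → elimNat (λ (j : Nat) → Nat) η (λ (q : Nat) → λ (n : Nat) → succ n) zero) (succ zero)))
  ~> succ (succ (elimNat (λ (η : Nat) → Nat) (succ zero) (λ (j : Nat) → λ (q : Nat) → succ q) zero))
  ~> succ (succ (succ zero))
type:
  Nat


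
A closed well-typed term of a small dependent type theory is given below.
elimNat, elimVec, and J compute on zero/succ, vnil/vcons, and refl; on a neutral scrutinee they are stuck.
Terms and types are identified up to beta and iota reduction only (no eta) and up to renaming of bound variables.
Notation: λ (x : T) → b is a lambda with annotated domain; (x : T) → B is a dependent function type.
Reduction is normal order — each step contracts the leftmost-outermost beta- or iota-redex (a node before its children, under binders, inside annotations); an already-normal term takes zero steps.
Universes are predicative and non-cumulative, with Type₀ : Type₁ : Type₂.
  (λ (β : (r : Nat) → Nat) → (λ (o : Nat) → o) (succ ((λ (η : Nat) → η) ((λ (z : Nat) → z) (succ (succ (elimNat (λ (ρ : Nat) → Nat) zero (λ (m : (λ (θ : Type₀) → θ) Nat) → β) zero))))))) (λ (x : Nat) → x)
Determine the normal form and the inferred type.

reduced normal form:
  succ (succ (succ zero))
the term's type:
  Nat


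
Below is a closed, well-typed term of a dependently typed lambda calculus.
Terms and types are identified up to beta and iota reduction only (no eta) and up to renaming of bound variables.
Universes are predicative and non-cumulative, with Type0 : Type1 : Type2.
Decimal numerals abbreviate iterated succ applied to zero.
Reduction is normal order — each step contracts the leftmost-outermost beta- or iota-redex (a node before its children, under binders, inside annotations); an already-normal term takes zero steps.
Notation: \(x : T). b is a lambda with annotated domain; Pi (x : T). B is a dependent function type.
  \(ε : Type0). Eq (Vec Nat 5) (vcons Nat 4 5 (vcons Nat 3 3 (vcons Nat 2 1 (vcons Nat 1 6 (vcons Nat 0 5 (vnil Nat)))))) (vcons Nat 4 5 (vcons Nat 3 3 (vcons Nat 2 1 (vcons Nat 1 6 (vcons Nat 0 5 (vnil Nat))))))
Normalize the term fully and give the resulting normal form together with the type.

resulting normal form:
  \(ε : Type0). Eq (Vec Nat 5) (vcons Nat 4 5 (vcons Nat 3 3 (vcons Nat 2 1 (vcons Nat 1 6 (vcons Nat 0 5 (vnil Nat)))))) (vcons Nat 4 5 (vcons Nat 3 3 (vcons Nat 2 1 (vcons Nat 1 6 (vcons Nat 0 5 (vnil Nat))))))
inferred type:
  Pi (ε : Type0). Type0


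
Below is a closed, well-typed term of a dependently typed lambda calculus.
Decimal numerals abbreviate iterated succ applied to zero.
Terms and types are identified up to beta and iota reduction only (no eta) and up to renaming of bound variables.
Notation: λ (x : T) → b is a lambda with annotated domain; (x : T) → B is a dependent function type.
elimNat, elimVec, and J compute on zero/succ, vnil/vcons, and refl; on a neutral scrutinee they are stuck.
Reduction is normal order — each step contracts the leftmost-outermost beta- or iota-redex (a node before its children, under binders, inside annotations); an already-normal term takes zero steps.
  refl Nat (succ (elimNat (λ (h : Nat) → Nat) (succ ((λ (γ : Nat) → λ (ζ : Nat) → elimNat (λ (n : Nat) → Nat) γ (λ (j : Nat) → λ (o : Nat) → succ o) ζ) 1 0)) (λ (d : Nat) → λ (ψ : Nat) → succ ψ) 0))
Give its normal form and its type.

normal form:
  refl Nat 3
inferred type:
  Eq Nat 3 3


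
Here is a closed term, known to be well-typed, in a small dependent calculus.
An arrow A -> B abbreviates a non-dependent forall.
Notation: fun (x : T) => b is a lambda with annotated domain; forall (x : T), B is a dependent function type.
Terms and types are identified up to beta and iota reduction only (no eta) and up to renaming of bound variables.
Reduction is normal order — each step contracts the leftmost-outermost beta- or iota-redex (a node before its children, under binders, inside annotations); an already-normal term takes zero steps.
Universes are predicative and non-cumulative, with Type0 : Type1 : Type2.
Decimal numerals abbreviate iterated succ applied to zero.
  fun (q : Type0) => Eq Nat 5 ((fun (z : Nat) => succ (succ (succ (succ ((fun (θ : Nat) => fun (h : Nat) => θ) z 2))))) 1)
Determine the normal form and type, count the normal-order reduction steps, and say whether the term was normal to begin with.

reduced normal form:
  fun (q : Type0) => Eq Nat 5 5
inferred type:
  Type0 -> Type0
steps to reach normal form (normal order): 3
already normal: no
first redex: a beta-redex


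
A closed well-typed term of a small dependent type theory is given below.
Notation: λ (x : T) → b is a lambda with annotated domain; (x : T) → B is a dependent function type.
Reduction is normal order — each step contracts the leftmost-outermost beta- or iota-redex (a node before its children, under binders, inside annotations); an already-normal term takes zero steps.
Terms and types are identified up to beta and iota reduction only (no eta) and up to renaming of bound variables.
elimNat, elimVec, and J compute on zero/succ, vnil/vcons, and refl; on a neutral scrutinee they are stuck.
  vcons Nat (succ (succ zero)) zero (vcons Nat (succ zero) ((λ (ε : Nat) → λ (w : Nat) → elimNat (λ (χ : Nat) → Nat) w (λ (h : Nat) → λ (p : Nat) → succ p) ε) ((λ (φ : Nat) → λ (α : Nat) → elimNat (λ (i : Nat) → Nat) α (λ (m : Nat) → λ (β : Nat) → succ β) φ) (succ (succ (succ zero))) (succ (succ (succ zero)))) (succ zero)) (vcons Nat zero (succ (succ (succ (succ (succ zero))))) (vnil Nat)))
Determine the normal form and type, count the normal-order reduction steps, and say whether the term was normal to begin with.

resulting normal form:
  vcons Nat (succ (succ zero)) zero (vcons Nat (succ zero) (succ (succ (succ (succ (succ (succ (succ zero))))))) (vcons Nat zero (succ (succ (succ (succ (succ zero))))) (vnil Nat)))
inferred type:
  Vec Nat (succ (succ (succ zero)))
steps to reach normal form (normal order): 33
started in normal form: no
first redex: a beta-redex


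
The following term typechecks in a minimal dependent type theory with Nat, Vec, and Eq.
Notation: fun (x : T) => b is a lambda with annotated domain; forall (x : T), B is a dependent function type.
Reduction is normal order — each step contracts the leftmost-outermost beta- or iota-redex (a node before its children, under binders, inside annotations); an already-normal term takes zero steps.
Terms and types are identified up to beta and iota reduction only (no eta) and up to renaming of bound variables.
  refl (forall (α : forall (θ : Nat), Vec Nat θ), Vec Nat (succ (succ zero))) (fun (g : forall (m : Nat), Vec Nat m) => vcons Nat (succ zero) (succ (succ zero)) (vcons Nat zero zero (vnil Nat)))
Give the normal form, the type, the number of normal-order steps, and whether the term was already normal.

reduced normal form:
  refl (forall (α : forall (θ : Nat), Vec Nat θ), Vec Nat (succ (succ zero))) (fun (g : forall (m : Nat), Vec Nat m) => vcons Nat (succ zero) (succ (succ zero)) (vcons Nat zero zero (vnil Nat)))
inferred type:
  Eq (forall (α : forall (θ : Nat), Vec Nat θ), Vec Nat (succ (succ zero))) (fun (g : forall (m : Nat), Vec Nat m) => vcons Nat (succ zero) (succ (succ zero)) (vcons Nat zero zero (vnil Nat))) (fun (ρ : forall (l : Nat), Vec Nat l) => vcons Nat (succ zero) (succ (succ zero)) (vcons Nat zero zero (vnil Nat)))
reduction steps (normal order): 0
already normal: yes


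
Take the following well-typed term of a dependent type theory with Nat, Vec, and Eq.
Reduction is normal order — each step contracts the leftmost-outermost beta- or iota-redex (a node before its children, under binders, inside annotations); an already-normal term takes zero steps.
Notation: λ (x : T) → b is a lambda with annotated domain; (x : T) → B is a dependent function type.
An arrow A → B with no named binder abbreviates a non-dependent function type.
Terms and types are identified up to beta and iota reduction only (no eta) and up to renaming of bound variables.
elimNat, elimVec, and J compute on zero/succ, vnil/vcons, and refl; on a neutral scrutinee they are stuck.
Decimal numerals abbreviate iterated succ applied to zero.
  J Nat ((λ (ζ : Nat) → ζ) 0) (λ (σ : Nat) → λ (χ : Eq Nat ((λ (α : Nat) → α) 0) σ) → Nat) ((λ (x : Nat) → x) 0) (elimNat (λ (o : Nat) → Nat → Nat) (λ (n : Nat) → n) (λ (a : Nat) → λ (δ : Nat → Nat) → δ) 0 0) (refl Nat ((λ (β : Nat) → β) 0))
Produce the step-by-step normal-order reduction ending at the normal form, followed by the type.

reduction (normal order):
  J Nat ((λ (ζ : Nat) → ζ) 0) (λ (σ : Nat) → λ (χ : Eq Nat ((λ (α : Nat) → α) 0) σ) → Nat) ((λ (x : Nat) → x) 0) (elimNat (λ (o : Nat) → Nat → Nat) (λ (n : Nat) → n) (λ (a : Nat) → λ (δ : Nat → Nat) → δ) 0 0) (refl Nat ((λ (β : Nat) → β) 0))
  ~> (λ (ζ : Nat) → ζ) 0
  ~> 0
the term's type:
  Nat


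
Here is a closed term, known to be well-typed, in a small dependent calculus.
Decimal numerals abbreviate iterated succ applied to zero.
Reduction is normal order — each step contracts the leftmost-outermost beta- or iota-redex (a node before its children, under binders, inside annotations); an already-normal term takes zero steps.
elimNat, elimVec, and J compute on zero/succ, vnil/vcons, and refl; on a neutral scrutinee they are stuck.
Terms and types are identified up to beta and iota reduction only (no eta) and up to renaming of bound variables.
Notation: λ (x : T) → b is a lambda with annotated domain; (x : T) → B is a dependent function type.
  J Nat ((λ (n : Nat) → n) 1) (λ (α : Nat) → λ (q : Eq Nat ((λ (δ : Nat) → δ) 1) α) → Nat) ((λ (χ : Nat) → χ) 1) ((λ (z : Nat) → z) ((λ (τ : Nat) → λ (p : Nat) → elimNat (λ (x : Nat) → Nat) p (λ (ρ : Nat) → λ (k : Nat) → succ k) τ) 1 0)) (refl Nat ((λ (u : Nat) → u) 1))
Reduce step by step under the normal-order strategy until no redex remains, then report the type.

normal-order reduction:
  J Nat ((λ (n : Nat) → n) 1) (λ (α : Nat) → λ (q : Eq Nat ((λ (δ : Nat) → δ) 1) α) → Nat) ((λ (χ : Nat) → χ) 1) ((λ (z : Nat) → z) ((λ (τ : Nat) → λ (p : Nat) → elimNat (λ (x : Nat) → Nat) p (λ (ρ : Nat) → λ (k : Nat) → succ k) τ) 1 0)) (refl Nat ((λ (u : Nat) → u) 1))
  ~> (λ (n : Nat) → n) 1
  ~> 1
type:
  Nat


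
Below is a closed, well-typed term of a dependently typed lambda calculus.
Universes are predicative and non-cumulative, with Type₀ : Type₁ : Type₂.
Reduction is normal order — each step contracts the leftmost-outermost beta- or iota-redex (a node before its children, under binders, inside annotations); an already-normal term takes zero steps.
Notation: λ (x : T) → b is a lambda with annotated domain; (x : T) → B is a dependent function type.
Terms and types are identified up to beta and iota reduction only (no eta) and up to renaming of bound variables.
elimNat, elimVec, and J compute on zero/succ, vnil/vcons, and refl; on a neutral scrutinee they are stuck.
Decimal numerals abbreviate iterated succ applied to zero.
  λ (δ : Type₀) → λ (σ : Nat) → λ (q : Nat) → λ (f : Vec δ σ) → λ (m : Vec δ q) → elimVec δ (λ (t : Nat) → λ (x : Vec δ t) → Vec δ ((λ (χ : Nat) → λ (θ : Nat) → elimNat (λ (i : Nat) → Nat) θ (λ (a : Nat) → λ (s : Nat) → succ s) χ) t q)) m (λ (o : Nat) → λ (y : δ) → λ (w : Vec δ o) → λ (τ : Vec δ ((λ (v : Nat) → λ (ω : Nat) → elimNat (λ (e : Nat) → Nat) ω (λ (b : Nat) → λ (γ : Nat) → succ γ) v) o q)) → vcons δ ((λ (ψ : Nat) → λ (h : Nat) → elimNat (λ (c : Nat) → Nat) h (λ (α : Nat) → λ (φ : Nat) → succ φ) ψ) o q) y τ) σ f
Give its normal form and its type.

reduced normal form:
  λ (δ : Type₀) → λ (σ : Nat) → λ (q : Nat) → λ (f : Vec δ σ) → λ (m : Vec δ q) → elimVec δ (λ (t : Nat) → λ (x : Vec δ t) → Vec δ (elimNat (λ (χ : Nat) → Nat) q (λ (θ : Nat) → λ (i : Nat) → succ i) t)) m (λ (a : Nat) → λ (s : δ) → λ (o : Vec δ a) → λ (y : Vec δ (elimNat (λ (w : Nat) → Nat) q (λ (τ : Nat) → λ (v : Nat) → succ v) a)) → vcons δ (elimNat (λ (ω : Nat) → Nat) q (λ (e : Nat) → λ (b : Nat) → succ b) a) s y) σ f
the term's type:
  (δ : Type₀) → (σ : Nat) → (q : Nat) → (f : Vec δ σ) → (m : Vec δ q) → Vec δ (elimNat (λ (t : Nat) → Nat) q (λ (x : Nat) → λ (χ : Nat) → succ χ) σ)


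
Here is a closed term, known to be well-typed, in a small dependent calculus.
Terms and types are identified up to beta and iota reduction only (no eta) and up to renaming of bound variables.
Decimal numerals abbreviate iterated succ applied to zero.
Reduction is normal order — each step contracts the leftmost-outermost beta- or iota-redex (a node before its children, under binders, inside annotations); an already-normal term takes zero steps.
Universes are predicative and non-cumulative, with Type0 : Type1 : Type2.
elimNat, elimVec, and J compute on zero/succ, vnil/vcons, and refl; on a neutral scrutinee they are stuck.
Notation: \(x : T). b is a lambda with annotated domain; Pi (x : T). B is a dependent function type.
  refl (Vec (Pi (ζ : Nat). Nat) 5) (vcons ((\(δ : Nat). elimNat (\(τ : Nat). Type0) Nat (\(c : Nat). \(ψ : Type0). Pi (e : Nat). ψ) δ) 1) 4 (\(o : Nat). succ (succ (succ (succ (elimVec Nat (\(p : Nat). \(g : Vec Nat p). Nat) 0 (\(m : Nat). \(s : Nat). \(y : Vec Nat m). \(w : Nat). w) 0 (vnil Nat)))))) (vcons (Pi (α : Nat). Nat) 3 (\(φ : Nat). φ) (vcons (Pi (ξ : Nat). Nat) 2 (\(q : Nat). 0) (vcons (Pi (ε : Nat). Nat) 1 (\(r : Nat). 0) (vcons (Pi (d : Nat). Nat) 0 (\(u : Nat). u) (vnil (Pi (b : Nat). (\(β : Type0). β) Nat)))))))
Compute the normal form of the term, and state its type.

normal form:
  refl (Vec (Pi (ζ : Nat). Nat) 5) (vcons (Pi (δ : Nat). Nat) 4 (\(τ : Nat). 4) (vcons (Pi (c : Nat). Nat) 3 (\(ψ : Nat). ψ) (vcons (Pi (e : Nat). Nat) 2 (\(o : Nat). 0) (vcons (Pi (p : Nat). Nat) 1 (\(g : Nat). 0) (vcons (Pi (m : Nat). Nat) 0 (\(s : Nat). s) (vnil (Pi (y : Nat). Nat)))))))
type:
  Eq (Vec (Pi (ζ : Nat). Nat) 5) (vcons (Pi (δ : Nat). Nat) 4 (\(τ : Nat). 4) (vcons (Pi (c : Nat). Nat) 3 (\(ψ : Nat). ψ) (vcons (Pi (e : Nat). Nat) 2 (\(o : Nat). 0) (vcons (Pi (p : Nat). Nat) 1 (\(g : Nat). 0) (vcons (Pi (m : Nat). Nat) 0 (\(s : Nat). s) (vnil (Pi (y : Nat). Nat))))))) (vcons (Pi (w : Nat). Nat) 4 (\(α : Nat). 4) (vcons (Pi (φ : Nat). Nat) 3 (\(ξ : Nat). ξ) (vcons (Pi (q : Nat). Nat) 2 (\(ε : Nat). 0) (vcons (Pi (r : Nat). Nat) 1 (\(d : Nat). 0) (vcons (Pi (u : Nat). Nat) 0 (\(b : Nat). b) (vnil (Pi (β : Nat). Nat)))))))


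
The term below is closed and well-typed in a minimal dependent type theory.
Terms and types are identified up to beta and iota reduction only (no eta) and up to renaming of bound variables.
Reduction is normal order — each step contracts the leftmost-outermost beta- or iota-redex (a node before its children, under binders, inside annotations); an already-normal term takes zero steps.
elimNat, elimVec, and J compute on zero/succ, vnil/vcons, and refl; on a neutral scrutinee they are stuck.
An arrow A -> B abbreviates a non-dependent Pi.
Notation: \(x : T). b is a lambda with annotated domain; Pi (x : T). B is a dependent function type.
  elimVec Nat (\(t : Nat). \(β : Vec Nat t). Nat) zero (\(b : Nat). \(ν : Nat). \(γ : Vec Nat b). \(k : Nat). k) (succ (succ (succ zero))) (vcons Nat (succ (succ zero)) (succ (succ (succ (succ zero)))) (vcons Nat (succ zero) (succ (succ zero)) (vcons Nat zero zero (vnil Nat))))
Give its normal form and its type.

resulting normal form:
  zero
type:
  Nat
observation: normalization takes exactly 16 steps under the normal-order strategy.


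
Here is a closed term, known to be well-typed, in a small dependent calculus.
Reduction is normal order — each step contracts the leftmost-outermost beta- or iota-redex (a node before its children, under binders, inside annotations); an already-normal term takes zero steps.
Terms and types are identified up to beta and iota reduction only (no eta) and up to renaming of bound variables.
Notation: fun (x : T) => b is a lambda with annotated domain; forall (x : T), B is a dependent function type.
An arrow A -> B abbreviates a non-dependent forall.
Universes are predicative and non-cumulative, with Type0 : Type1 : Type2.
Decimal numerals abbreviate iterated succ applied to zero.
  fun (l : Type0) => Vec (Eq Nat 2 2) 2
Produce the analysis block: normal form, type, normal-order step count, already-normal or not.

resulting normal form:
  fun (l : Type0) => Vec (Eq Nat 2 2) 2
type:
  Type0 -> Type0
normal-order step count: 0
already normal: yes


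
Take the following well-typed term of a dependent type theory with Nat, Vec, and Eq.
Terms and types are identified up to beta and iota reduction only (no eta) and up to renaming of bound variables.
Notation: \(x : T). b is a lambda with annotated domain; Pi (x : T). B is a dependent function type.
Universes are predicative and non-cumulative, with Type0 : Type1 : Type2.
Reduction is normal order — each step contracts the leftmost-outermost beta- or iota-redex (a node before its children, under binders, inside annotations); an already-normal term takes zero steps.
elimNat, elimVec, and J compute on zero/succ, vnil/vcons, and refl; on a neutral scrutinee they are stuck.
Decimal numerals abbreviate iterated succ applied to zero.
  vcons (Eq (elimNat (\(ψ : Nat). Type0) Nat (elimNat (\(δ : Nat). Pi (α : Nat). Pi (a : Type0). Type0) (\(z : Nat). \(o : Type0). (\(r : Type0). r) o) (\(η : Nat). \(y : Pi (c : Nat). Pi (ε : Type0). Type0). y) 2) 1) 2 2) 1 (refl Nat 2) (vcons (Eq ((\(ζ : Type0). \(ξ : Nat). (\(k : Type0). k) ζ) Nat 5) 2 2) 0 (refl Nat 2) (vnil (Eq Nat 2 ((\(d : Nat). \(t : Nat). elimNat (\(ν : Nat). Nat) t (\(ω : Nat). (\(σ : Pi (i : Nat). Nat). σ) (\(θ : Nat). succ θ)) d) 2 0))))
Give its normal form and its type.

reduced normal form:
  vcons (Eq Nat 2 2) 1 (refl Nat 2) (vcons (Eq Nat 2 2) 0 (refl Nat 2) (vnil (Eq Nat 2 2)))
inferred type:
  Vec (Eq Nat 2 2) 2


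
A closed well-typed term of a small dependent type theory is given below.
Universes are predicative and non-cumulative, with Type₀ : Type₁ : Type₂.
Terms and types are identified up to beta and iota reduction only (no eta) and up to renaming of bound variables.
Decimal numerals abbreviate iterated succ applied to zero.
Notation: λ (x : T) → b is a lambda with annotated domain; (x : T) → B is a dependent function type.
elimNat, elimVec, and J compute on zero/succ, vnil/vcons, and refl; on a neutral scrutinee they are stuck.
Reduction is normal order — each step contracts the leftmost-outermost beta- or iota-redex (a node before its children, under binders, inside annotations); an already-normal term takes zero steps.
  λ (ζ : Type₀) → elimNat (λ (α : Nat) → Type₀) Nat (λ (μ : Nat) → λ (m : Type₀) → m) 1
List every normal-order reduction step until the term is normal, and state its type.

normal-order reduction sequence:
  λ (ζ : Type₀) → elimNat (λ (α : Nat) → Type₀) Nat (λ (μ : Nat) → λ (m : Type₀) → m) 1
  ~> λ (ζ : Type₀) → (λ (α : Nat) → λ (μ : Type₀) → μ) 0 (elimNat (λ (m : Nat) → Type₀) Nat (λ (γ : Nat) → λ (w : Type₀) → w) 0)
  ~> λ (ζ : Type₀) → (λ (α : Type₀) → α) (elimNat (λ (μ : Nat) → Type₀) Nat (λ (m : Nat) → λ (γ : Type₀) → γ) 0)
  ~> λ (ζ : Type₀) → elimNat (λ (α : Nat) → Type₀) Nat (λ (μ : Nat) → λ (m : Type₀) → m) 0
  ~> λ (ζ : Type₀) → Nat
the term's type:
  (ζ : Type₀) → Type₀
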